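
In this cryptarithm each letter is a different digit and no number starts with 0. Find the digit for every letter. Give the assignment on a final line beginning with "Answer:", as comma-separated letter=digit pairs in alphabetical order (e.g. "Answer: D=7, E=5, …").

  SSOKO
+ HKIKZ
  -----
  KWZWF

Step 1. [col 1: O + Z ≡ F (mod 10)] column 1 (O + Z ≡ F (mod 10), carry-in 0) doesn't pin F yet; pick F=9 and continue. So F=9.
Step 2. [col 1: O + Z ≡ F (mod 10)] several values work for O in column 1 (O + Z ≡ F (mod 10), carry-in 0); try O=7, so O=7.
Step 3. [col 1: O + Z ≡ F (mod 10)] column 1: given O=7, F=9, carry-in 0, and digits 7,9 already taken and all letters distinct, O+Z≡F (mod 10) forces Z=2, so Z=2.
Step 4. [col 2: K + K ≡ W (mod 10)] W=8 is one option consistent with column 2 (K + K ≡ W (mod 10), carry-in 0) — take it ⇒ W=8.
Step 5. [col 2: K + K ≡ W (mod 10)] in column 2 we have K+K≡W with carry-in 0; given W=8 and digits 2,7,8,9 already taken and all letters distinct, that pins K to 4, so K=4.
Step 6. [col 3: O + I ≡ Z (mod 10)] column 3 reads O+I+carry(0)=Z with O=7, Z=2; with digits 2,4,7,8,9 already taken and all letters distinct, the only value for I is 5 ⇒ I=5.
Step 7. [col 4: S + K ≡ W (mod 10)] column 4 reads S+K+carry(1)=W with K=4, W=8; with digits 2,4,5,7,8,9 already taken and all letters distinct, the only value for S is 3, so S=3.
Step 8. [col 5: S + H ≡ K (mod 10)] in column 5 we have S+H≡K with carry-in 0; given S=3, K=4 and digits 2,3,4,5,7,8,9 already taken and all letters distinct, that pins H to 1 ⇒ H=1.

Answer: F=9, H=1, I=5, K=4, O=7, S=3, W=8, Z=2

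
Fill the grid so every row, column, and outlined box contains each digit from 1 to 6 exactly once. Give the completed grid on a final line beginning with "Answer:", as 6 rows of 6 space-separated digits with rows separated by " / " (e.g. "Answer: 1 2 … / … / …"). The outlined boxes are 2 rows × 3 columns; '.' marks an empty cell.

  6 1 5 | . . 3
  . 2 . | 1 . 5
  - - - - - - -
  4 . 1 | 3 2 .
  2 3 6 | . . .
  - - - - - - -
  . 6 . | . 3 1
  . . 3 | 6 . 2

Step 1. [r1c5∈{4}] r1c5 is down to just 4. So r1c5=4.
Step 2. [r6c5∈{5}] r6c5 has the single candidate 5. So r6c5=5.
Step 3. [r5c4∈{4}] r5c4's peers cover all but 4. So r5c4=4.
Step 4. [r5c1∈{5}] only 5 remains possible at r5c1, so r5c1=5.
Step 5. [r3c6∈{6}] r3c6 is down to just 6 ⇒ r3c6=6.
Step 6. [r2c3∈{4}] r2c3's peers cover all but 4, so r2c3=4.
Step 7. [r6c2∈{4}] r6c2's peers cover all but 4 ⇒ r6c2=4.
Step 8. [r6c1∈{1}] only 1 remains possible at r6c1, so r6c1=1.
Step 9. [r1c4∈{2}] only 2 remains possible at r1c4 ⇒ r1c4=2.
Step 10. [r2c1∈{3}] r2c1 is down to just 3 ⇒ r2c1=3.
Step 11. [r5c3∈{2}] r5c3 has the single candidate 2. So r5c3=2.
Step 12. [r4c4∈{5}] r4c4 has the single candidate 5. So r4c4=5.
Step 13. [r4c5∈{1}] r4c5's peers cover all but 1 ⇒ r4c5=1.
Step 14. [r4c6∈{4}] nothing but 4 survives at r4c6. So r4c6=4.
Step 15. [r2c5∈{6}] r2c5 is down to just 6. So r2c5=6.
Step 16. [r3c2∈{5}] r3c2 is down to just 5, so r3c2=5.

Answer: 6 1 5 2 4 3 / 3 2 4 1 6 5 / 4 5 1 3 2 6 / 2 3 6 5 1 4 / 5 6 2 4 3 1 / 1 4 3 6 5 2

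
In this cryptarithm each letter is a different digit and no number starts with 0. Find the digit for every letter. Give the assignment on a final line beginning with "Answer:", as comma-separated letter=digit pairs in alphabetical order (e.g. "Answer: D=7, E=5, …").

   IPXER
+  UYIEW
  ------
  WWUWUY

Step 1. [col 1: R + W ≡ Y (mod 10)] several values work for R in column 1 (R + W ≡ Y (mod 10), carry-in 0); try R=4, so R=4.
Step 2. [col 1: R + W ≡ Y (mod 10)] no forcing yet in column 1 (carry-in 0); W=1 is free and consistent — try it. So W=1.
Step 3. [col 1: R + W ≡ Y (mod 10)] column 1: given R=4, W=1, carry-in 0, and digits 1,4 already taken and all letters distinct, R+W≡Y (mod 10) forces Y=5. So Y=5.
Step 4. [col 2: E + E ≡ U (mod 10)] no forcing yet in column 2 (carry-in 0); U=8 is free and consistent — try it, so U=8.
Step 5. [col 2: E + E ≡ U (mod 10)] column 2 reads E+E+carry(0)=U with U=8; with digits 1,4,5,8 already taken and all letters distinct, the only value for E is 9. So E=9.
Step 6. [col 3: X + I ≡ W (mod 10)] several values work for X in column 3 (X + I ≡ W (mod 10), carry-in 1); try X=7, so X=7.
Step 7. [col 3: X + I ≡ W (mod 10)] in column 3 we have X+I≡W with carry-in 1; given X=7, W=1 and digits 1,4,5,7,8,9 already taken and all letters distinct, that pins I to 3, so I=3.
Step 8. [col 4: P + Y ≡ U (mod 10)] column 4: given Y=5, U=8, carry-in 1, and digits 1,3,4,5,7,8,9 already taken and all letters distinct, P+Y≡U (mod 10) forces P=2 ⇒ P=2.

Answer: E=9, I=3, P=2, R=4, U=8, W=1, X=7, Y=5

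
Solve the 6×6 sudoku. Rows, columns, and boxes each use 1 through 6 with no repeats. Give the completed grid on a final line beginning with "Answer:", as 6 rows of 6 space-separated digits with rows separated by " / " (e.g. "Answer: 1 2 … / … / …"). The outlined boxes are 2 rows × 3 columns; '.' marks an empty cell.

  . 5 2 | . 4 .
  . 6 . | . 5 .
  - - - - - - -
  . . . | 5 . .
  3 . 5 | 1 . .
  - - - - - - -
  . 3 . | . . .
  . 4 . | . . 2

Step 1. [r1c1∈{1}] r1c1 is down to just 1, so r1c1=1.
Step 2. [r5c6∈{1,4,5,6}] in col 6, 5 fits only at r5c6. So r5c6=5.
Step 3. [r4c2∈{2}] r4c2 has the single candidate 2 ⇒ r4c2=2.
Step 4. [r4c5∈{6}] r4c5 is down to just 6. So r4c5=6.
Step 5. [r2c3∈{3,4}] col 3 places 3 nowhere but r2c3. So r2c3=3.
Step 6. [r3c3∈{1,4,6}] across col 3, 4 lands solely at r3c3 ⇒ r3c3=4.
Step 7. [r3c6∈{3}] r3c6's peers cover all but 3, so r3c6=3.
Step 8. [r6c5∈{1,3}] 3 has one home in col 5: r6c5 ⇒ r6c5=3.
Step 9. [r6c4∈{6}] r6c4's peers cover all but 6, so r6c4=6.
Step 10. [r5c3∈{1,6}] across col 3, 6 lands solely at r5c3, so r5c3=6.
Step 11. [r2c1∈{4}] nothing but 4 survives at r2c1, so r2c1=4.
Step 12. [r3c1∈{6}] r3c1's peers cover all but 6, so r3c1=6.
Step 13. [r3c2∈{1}] nothing but 1 survives at r3c2 ⇒ r3c2=1.
Step 14. [r2c6∈{1}] only 1 remains possible at r2c6, so r2c6=1.
Step 15. [r6c1∈{5}] r6c1 is down to just 5, so r6c1=5.
Step 16. [r5c1∈{2}] only 2 remains possible at r5c1. So r5c1=2.
Step 17. [r1c6∈{6}] r1c6 has the single candidate 6. So r1c6=6.
Step 18. [r5c5∈{1}] only 1 remains possible at r5c5 ⇒ r5c5=1.
Step 19. [r6c3∈{1}] only 1 remains possible at r6c3, so r6c3=1.
Step 20. [r1c4∈{3}] nothing but 3 survives at r1c4, so r1c4=3.
Step 21. [r3c5∈{2}] r3c5 has the single candidate 2. So r3c5=2.
Step 22. [r2c4∈{2}] r2c4 is down to just 2, so r2c4=2.
Step 23. [r4c6∈{4}] r4c6's peers cover all but 4. So r4c6=4.
Step 24. [r5c4∈{4}] nothing but 4 survives at r5c4, so r5c4=4.

Answer: 1 5 2 3 4 6 / 4 6 3 2 5 1 / 6 1 4 5 2 3 / 3 2 5 1 6 4 / 2 3 6 4 1 5 / 5 4 1 6 3 2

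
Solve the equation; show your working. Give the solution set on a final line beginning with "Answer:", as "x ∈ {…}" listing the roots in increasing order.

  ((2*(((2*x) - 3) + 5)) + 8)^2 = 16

Step 1. [((2*(((2*x) - 3) + 5)) + 8)^2 = 16] 16 ≥ 0, LHS is (·)² — take ±√ ⇒ sqrt: (2*(((2*x) - 3) + 5)) + 8 = 4 or -4.
Step 2. [(2*(((2*x) - 3) + 5)) + 8 = 4 or -4] 2 divides every term; factor it out ⇒ factor: (((2*x) - 3) + 5) + 4 = 2 or -2.
Step 3. [(((2*x) - 3) + 5) + 4 = 2 or -2] +4 is outermost — subtract 4 both sides. So sub: ((2*x) - 3) + 5 = -2 or -6.
Step 4. [((2*x) - 3) + 5 = -2 or -6] subtract 5: x sits inside (… + 5). So sub: (2*x) - 3 = -7 or -11.
Step 5. [(2*x) - 3 = -7 or -11] -3 is outermost — add 3 both sides ⇒ sub: 2*x = -4 or -8.
Step 6. [2*x = -4 or -8] 2·(inner) — divide through by 2. So div: x = -2 or -4.

Answer: x ∈ {-4, -2}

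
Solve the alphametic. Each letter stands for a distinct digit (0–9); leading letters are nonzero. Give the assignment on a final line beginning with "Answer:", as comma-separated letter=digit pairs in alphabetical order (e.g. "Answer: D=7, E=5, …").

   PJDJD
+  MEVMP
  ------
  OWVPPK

Step 1. [col 1: D + P ≡ K (mod 10)] several values work for D in column 1 (D + P ≡ K (mod 10), carry-in 0); try D=4. So D=4.
Step 2. [O] the sum has 6 digits but both addends have 5; that extra leading digit O is the final carry, namely 1 ⇒ O=1.
Step 3. [col 1: D + P ≡ K (mod 10)] no forcing yet in column 1 (carry-in 0); K=9 is free and consistent — try it. So K=9.
Step 4. [col 1: D + P ≡ K (mod 10)] column 1 reads D+P+carry(0)=K with D=4, K=9; with digits 1,4,9 already taken and all letters distinct, the only value for P is 5, so P=5.
Step 5. [col 2: J + M ≡ P (mod 10)] column 2 (J + M ≡ P (mod 10), carry-in 0) doesn't pin J yet; pick J=8 and continue ⇒ J=8.
Step 6. [col 2: J + M ≡ P (mod 10)] column 2 reads J+M+carry(0)=P with J=8, P=5; with digits 1,4,5,8,9 already taken and all letters distinct, the only value for M is 7. So M=7.
Step 7. [col 3: D + V ≡ P (mod 10)] in column 3 we have D+V≡P with carry-in 1; given D=4, P=5 and digits 1,4,5,7,8,9 already taken and all letters distinct, that pins V to 0. So V=0.
Step 8. [col 4: J + E ≡ V (mod 10)] column 4 reads J+E+carry(0)=V with J=8, V=0; with digits 0,1,4,5,7,8,9 already taken and all letters distinct, the only value for E is 2 ⇒ E=2.
Step 9. [col 5: P + M ≡ W (mod 10)] in column 5 we have P+M≡W with carry-in 1; given P=5, M=7 and digits 0,1,2,4,5,7,8,9 already taken and all letters distinct, that pins W to 3, so W=3.

Answer: D=4, E=2, J=8, K=9, M=7, O=1, P=5, V=0, W=3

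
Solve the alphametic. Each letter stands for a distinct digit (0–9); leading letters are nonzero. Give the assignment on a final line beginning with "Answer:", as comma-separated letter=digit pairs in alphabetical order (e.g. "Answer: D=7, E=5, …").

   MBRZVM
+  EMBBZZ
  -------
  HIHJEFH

Step 1. [col 1: M + Z ≡ H (mod 10)] no forcing yet in column 1 (carry-in 0); Z=4 is free and consistent — try it ⇒ Z=4.
Step 2. [col 1: M + Z ≡ H (mod 10)] several values work for M in column 1 (M + Z ≡ H (mod 10), carry-in 0); try M=7, so M=7.
Step 3. [col 1: M + Z ≡ H (mod 10)] in column 1 we have M+Z≡H with carry-in 0; given M=7, Z=4 and digits 4,7 already taken and all letters distinct, that pins H to 1, so H=1.
Step 4. [col 2: V + Z ≡ F (mod 10)] no forcing yet in column 2 (carry-in 1); V=5 is free and consistent — try it, so V=5.
Step 5. [col 2: V + Z ≡ F (mod 10)] in column 2 we have V+Z≡F with carry-in 1; given V=5, Z=4 and digits 1,4,5,7 already taken and all letters distinct, that pins F to 0 ⇒ F=0.
Step 6. [col 3: Z + B ≡ E (mod 10)] no forcing yet in column 3 (carry-in 1); E=8 is free and consistent — try it. So E=8.
Step 7. [col 3: Z + B ≡ E (mod 10)] column 3: given Z=4, E=8, carry-in 1, and digits 0,1,4,5,7,8 already taken and all letters distinct, Z+B≡E (mod 10) forces B=3, so B=3.
Step 8. [col 4: R + B ≡ J (mod 10)] column 4 (R + B ≡ J (mod 10), carry-in 0) doesn't pin R yet; pick R=9 and continue ⇒ R=9.
Step 9. [col 4: R + B ≡ J (mod 10)] column 4 reads R+B+carry(0)=J with R=9, B=3; with digits 0,1,3,4,5,7,8,9 already taken and all letters distinct, the only value for J is 2, so J=2.
Step 10. [col 6: M + E ≡ I (mod 10)] column 6 reads M+E+carry(1)=I with M=7, E=8; with digits 0,1,2,3,4,5,7,8,9 already taken and all letters distinct, the only value for I is 6 ⇒ I=6.

Answer: B=3, E=8, F=0, H=1, I=6, J=2, M=7, R=9, V=5, Z=4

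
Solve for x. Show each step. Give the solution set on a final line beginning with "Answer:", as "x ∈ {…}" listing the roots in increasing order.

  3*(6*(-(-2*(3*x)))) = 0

Step 1. [3*(6*(-(-2*(3*x)))) = 0] 3 out front; divide by 3, so div: 6*(-(-2*(3*x))) = 0.
Step 2. [6*(-(-2*(3*x))) = 0] 6·(inner) — divide through by 6. So div: -(-2*(3*x)) = 0.
Step 3. [-(-2*(3*x)) = 0] LHS negated; negate both sides, so neg: -2*(3*x) = 0.
Step 4. [-2*(3*x) = 0] LHS = -2·(…); ÷-2 both sides, so div: 3*x = 0.
Step 5. [3*x = 0] 3 out front; divide by 3. So div: x = 0.

Answer: x ∈ {0}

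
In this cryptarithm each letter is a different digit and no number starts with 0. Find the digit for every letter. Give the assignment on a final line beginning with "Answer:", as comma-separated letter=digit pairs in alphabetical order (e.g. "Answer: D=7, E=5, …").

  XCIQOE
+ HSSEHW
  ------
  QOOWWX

Step 1. [col 1: E + W ≡ X (mod 10)] no forcing yet in column 1 (carry-in 0); E=9 is free and consistent — try it. So E=9.
Step 2. [col 1: E + W ≡ X (mod 10)] column 1 (E + W ≡ X (mod 10), carry-in 0) doesn't pin X yet; pick X=6 and continue, so X=6.
Step 3. [col 1: E + W ≡ X (mod 10)] column 1 reads E+W+carry(0)=X with E=9, X=6; with digits 6,9 already taken and all letters distinct, the only value for W is 7. So W=7.
Step 4. [col 2: O + H ≡ W (mod 10)] no forcing yet in column 2 (carry-in 1); H=2 is free and consistent — try it. So H=2.
Step 5. [col 2: O + H ≡ W (mod 10)] in column 2 we have O+H≡W with carry-in 1; given H=2, W=7 and digits 2,6,7,9 already taken and all letters distinct, that pins O to 4. So O=4.
Step 6. [col 3: Q + E ≡ W (mod 10)] column 3 reads Q+E+carry(0)=W with E=9, W=7; with digits 2,4,6,7,9 already taken and all letters distinct, the only value for Q is 8 ⇒ Q=8.
Step 7. [col 4: I + S ≡ O (mod 10)] several values work for S in column 4 (I + S ≡ O (mod 10), carry-in 1); try S=3 ⇒ S=3.
Step 8. [col 4: I + S ≡ O (mod 10)] from column 4 (S=3, O=4, carry-in 1, digits 2,3,4,6,7,8,9 already taken and all letters distinct): I must equal 0. So I=0.
Step 9. [col 5: C + S ≡ O (mod 10)] in column 5 we have C+S≡O with carry-in 0; given S=3, O=4 and digits 0,2,3,4,6,7,8,9 already taken and all letters distinct, that pins C to 1, so C=1.

Answer: C=1, E=9, H=2, I=0, O=4, Q=8, S=3, W=7, X=6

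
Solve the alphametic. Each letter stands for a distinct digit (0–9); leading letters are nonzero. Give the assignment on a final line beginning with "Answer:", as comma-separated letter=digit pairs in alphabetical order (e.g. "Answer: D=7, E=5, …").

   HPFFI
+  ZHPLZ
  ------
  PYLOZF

Step 1. [col 1: I + Z ≡ F (mod 10)] no forcing yet in column 1 (carry-in 0); Z=8 is free and consistent — try it. So Z=8.
Step 2. [P] the sum has 6 digits but both addends have 5; that extra leading digit P is the final carry, namely 1, so P=1.
Step 3. [col 1: I + Z ≡ F (mod 10)] several values work for I in column 1 (I + Z ≡ F (mod 10), carry-in 0); try I=6. So I=6.
Step 4. [col 1: I + Z ≡ F (mod 10)] column 1: given I=6, Z=8, carry-in 0, and digits 1,6,8 already taken and all letters distinct, I+Z≡F (mod 10) forces F=4. So F=4.
Step 5. [col 2: F + L ≡ Z (mod 10)] column 2 reads F+L+carry(1)=Z with F=4, Z=8; with digits 1,4,6,8 already taken and all letters distinct, the only value for L is 3. So L=3.
Step 6. [col 3: F + P ≡ O (mod 10)] column 3: given F=4, P=1, carry-in 0, and digits 1,3,4,6,8 already taken and all letters distinct, F+P≡O (mod 10) forces O=5 ⇒ O=5.
Step 7. [col 4: P + H ≡ L (mod 10)] column 4: given P=1, L=3, carry-in 0, and digits 1,3,4,5,6,8 already taken and all letters distinct, P+H≡L (mod 10) forces H=2 ⇒ H=2.
Step 8. [col 5: H + Z ≡ Y (mod 10)] in column 5 we have H+Z≡Y with carry-in 0; given H=2, Z=8 and digits 1,2,3,4,5,6,8 already taken and all letters distinct, that pins Y to 0. So Y=0.

Answer: F=4, H=2, I=6, L=3, O=5, P=1, Y=0, Z=8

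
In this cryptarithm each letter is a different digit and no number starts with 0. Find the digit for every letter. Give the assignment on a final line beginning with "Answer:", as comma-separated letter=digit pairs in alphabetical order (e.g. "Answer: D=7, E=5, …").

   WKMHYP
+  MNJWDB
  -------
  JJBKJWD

Step 1. [col 1: P + B ≡ D (mod 10)] no forcing yet in column 1 (carry-in 0); P=6 is free and consistent — try it ⇒ P=6.
Step 2. [col 1: P + B ≡ D (mod 10)] B=4 is one option consistent with column 1 (P + B ≡ D (mod 10), carry-in 0) — take it, so B=4.
Step 3. [col 1: P + B ≡ D (mod 10)] from column 1 (P=6, B=4, carry-in 0, digits 4,6 already taken and all letters distinct): D must equal 0 ⇒ D=0.
Step 4. [J] J is the leading digit of a 7-digit sum of two 6-digit numbers; the final carry is exactly 1 ⇒ J=1.
Step 5. [col 2: Y + D ≡ W (mod 10)] several values work for Y in column 2 (Y + D ≡ W (mod 10), carry-in 1); try Y=2. So Y=2.
Step 6. [col 2: Y + D ≡ W (mod 10)] in column 2 we have Y+D≡W with carry-in 1; given Y=2, D=0 and digits 0,1,2,4,6 already taken and all letters distinct, that pins W to 3, so W=3.
Step 7. [col 3: H + W ≡ J (mod 10)] column 3 reads H+W+carry(0)=J with W=3, J=1; with digits 0,1,2,3,4,6 already taken and all letters distinct, the only value for H is 8. So H=8.
Step 8. [col 4: M + J ≡ K (mod 10)] several values work for K in column 4 (M + J ≡ K (mod 10), carry-in 1); try K=9. So K=9.
Step 9. [col 4: M + J ≡ K (mod 10)] in column 4 we have M+J≡K with carry-in 1; given J=1, K=9 and digits 0,1,2,3,4,6,8,9 already taken and all letters distinct, that pins M to 7 ⇒ M=7.
Step 10. [col 5: K + N ≡ B (mod 10)] in column 5 we have K+N≡B with carry-in 0; given K=9, B=4 and digits 0,1,2,3,4,6,7,8,9 already taken and all letters distinct, that pins N to 5. So N=5.

Answer: B=4, D=0, H=8, J=1, K=9, M=7, N=5, P=6, W=3, Y=2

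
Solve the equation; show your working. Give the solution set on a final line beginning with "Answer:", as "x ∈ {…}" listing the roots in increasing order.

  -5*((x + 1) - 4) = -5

Step 1. [-5*((x + 1) - 4) = -5] -5·(inner) — divide through by -5 ⇒ div: (x + 1) - 4 = 1.
Step 2. [(x + 1) - 4 = 1] the outer -4 inverts by adding 4, so sub: x + 1 = 5.
Step 3. [x + 1 = 5] +1 is outermost — subtract 1 both sides, so sub: x = 4.

Answer: x ∈ {4}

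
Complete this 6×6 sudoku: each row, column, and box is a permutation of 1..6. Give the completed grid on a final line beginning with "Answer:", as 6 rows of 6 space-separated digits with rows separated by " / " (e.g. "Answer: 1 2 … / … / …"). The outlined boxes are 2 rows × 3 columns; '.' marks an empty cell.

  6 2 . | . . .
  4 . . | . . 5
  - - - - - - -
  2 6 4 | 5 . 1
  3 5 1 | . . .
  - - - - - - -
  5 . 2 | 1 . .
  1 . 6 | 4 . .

Step 1. [r1c4∈{3}] only 3 remains possible at r1c4 ⇒ r1c4=3.
Step 2. [r6c2∈{3}] only 3 remains possible at r6c2 ⇒ r6c2=3.
Step 3. [r1c6∈{4}] only 4 remains possible at r1c6, so r1c6=4.
Step 4. [r5c6∈{3,6}] across col 6, 3 lands solely at r5c6. So r5c6=3.
Step 5. [r4c6∈{2,6}] r4c6 is the only open cell in col 6 admitting 6, so r4c6=6.
Step 6. [r4c4∈{2}] r4c4 is down to just 2, so r4c4=2.
Step 7. [r2c5∈{1,2,6}] row 2 places 2 nowhere but r2c5. So r2c5=2.
Step 8. [r2c2∈{1}] r2c2 is down to just 1. So r2c2=1.
Step 9. [r5c2∈{4}] r5c2 is down to just 4. So r5c2=4.
Step 10. [r5c5∈{6}] only 6 remains possible at r5c5, so r5c5=6.
Step 11. [r2c4∈{6}] r2c4 has the single candidate 6 ⇒ r2c4=6.
Step 12. [r1c3∈{5}] r1c3 is down to just 5, so r1c3=5.
Step 13. [r2c3∈{3}] r2c3 is down to just 3, so r2c3=3.
Step 14. [r6c6∈{2}] only 2 remains possible at r6c6, so r6c6=2.
Step 15. [r1c5∈{1}] nothing but 1 survives at r1c5 ⇒ r1c5=1.
Step 16. [r3c5∈{3}] r3c5's peers cover all but 3, so r3c5=3.
Step 17. [r6c5∈{5}] nothing but 5 survives at r6c5 ⇒ r6c5=5.
Step 18. [r4c5∈{4}] r4c5 is down to just 4, so r4c5=4.

Answer: 6 2 5 3 1 4 / 4 1 3 6 2 5 / 2 6 4 5 3 1 / 3 5 1 2 4 6 / 5 4 2 1 6 3 / 1 3 6 4 5 2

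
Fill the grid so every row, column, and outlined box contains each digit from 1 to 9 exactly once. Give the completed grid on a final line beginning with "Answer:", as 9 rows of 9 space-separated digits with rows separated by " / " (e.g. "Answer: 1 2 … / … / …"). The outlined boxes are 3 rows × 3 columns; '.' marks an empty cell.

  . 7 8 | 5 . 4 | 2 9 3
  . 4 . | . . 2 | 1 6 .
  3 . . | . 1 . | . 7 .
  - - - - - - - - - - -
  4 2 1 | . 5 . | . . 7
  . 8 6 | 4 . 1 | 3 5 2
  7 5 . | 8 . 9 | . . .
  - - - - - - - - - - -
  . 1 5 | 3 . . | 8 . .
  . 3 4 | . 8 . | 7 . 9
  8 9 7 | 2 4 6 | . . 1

Step 1. [r2c3∈{9}] r2c3 is down to just 9. So r2c3=9.
Step 2. [r1c5∈{6}] r1c5 has the single candidate 6 ⇒ r1c5=6.
Step 3. [r7c9∈{4,6}] across box 9, 6 lands solely at r7c9, so r7c9=6.
Step 4. [r6c9∈{4}] r6c9 is down to just 4. So r6c9=4.
Step 5. [r2c5∈{3,7}] r2c5 is the only open cell in row 2 admitting 3. So r2c5=3.
Step 6. [r8c8∈{2}] only 2 remains possible at r8c8 ⇒ r8c8=2.
Step 7. [r2c9∈{5,8}] in row 2, 8 fits only at r2c9, so r2c9=8.
Step 8. [r3c9∈{5}] r3c9's peers cover all but 5. So r3c9=5.
Step 9. [r5c5∈{7}] r5c5 is down to just 7, so r5c5=7.
Step 10. [r4c7∈{6,9}] in row 4, 9 fits only at r4c7. So r4c7=9.
Step 11. [r3c3∈{2}] only 2 remains possible at r3c3. So r3c3=2.
Step 12. [r3c6∈{8}] nothing but 8 survives at r3c6. So r3c6=8.
Step 13. [r6c5∈{2}] only 2 remains possible at r6c5, so r6c5=2.
Step 14. [r3c7∈{4}] r3c7's peers cover all but 4. So r3c7=4.
Step 15. [r3c2∈{6}] r3c2 has the single candidate 6. So r3c2=6.
Step 16. [r5c1∈{9}] r5c1's peers cover all but 9. So r5c1=9.
Step 17. [r9c8∈{3}] r9c8 is down to just 3, so r9c8=3.
Step 18. [r7c5∈{9}] r7c5 has the single candidate 9. So r7c5=9.
Step 19. [r6c8∈{1}] r6c8 has the single candidate 1. So r6c8=1.
Step 20. [r8c6∈{5}] r8c6 is down to just 5. So r8c6=5.
Step 21. [r2c4∈{7}] nothing but 7 survives at r2c4. So r2c4=7.
Step 22. [r8c1∈{6}] r8c1 is down to just 6. So r8c1=6.
Step 23. [r7c6∈{7}] nothing but 7 survives at r7c6 ⇒ r7c6=7.
Step 24. [r4c8∈{8}] r4c8 is down to just 8. So r4c8=8.
Step 25. [r6c3∈{3}] r6c3 has the single candidate 3. So r6c3=3.
Step 26. [r2c1∈{5}] r2c1 is down to just 5, so r2c1=5.
Step 27. [r4c6∈{3}] nothing but 3 survives at r4c6. So r4c6=3.
Step 28. [r7c1∈{2}] only 2 remains possible at r7c1, so r7c1=2.
Step 29. [r1c1∈{1}] nothing but 1 survives at r1c1, so r1c1=1.
Step 30. [r6c7∈{6}] r6c7's peers cover all but 6 ⇒ r6c7=6.
Step 31. [r9c7∈{5}] only 5 remains possible at r9c7. So r9c7=5.
Step 32. [r3c4∈{9}] nothing but 9 survives at r3c4, so r3c4=9.
Step 33. [r7c8∈{4}] only 4 remains possible at r7c8. So r7c8=4.
Step 34. [r8c4∈{1}] r8c4 is down to just 1. So r8c4=1.
Step 35. [r4c4∈{6}] only 6 remains possible at r4c4. So r4c4=6.

Answer: 1 7 8 5 6 4 2 9 3 / 5 4 9 7 3 2 1 6 8 / 3 6 2 9 1 8 4 7 5 / 4 2 1 6 5 3 9 8 7 / 9 8 6 4 7 1 3 5 2 / 7 5 3 8 2 9 6 1 4 / 2 1 5 3 9 7 8 4 6 / 6 3 4 1 8 5 7 2 9 / 8 9 7 2 4 6 5 3 1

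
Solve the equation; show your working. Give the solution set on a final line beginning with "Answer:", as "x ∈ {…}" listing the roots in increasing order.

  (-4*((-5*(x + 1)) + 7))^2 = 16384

Step 1. [(-4*((-5*(x + 1)) + 7))^2 = 16384] LHS squared, RHS 16384 ≥ 0: apply √ (±) ⇒ sqrt: -4*((-5*(x + 1)) + 7) = 128 or -128.
Step 2. [-4*((-5*(x + 1)) + 7) = 128 or -128] leading coefficient -4: divide by -4, so div: (-5*(x + 1)) + 7 = -32 or 32.
Step 3. [(-5*(x + 1)) + 7 = -32 or 32] peel the +7: subtract 7 from each side, so sub: -5*(x + 1) = -39 or 25.
Step 4. [-5*(x + 1) = -39 or 25] divide by the outer -5 ⇒ div: x + 1 = 39/5 or -5.
Step 5. [x + 1 = 39/5 or -5] +1 is outermost — subtract 1 both sides ⇒ sub: x = 34/5 or -6.

Answer: x ∈ {-6, 34/5}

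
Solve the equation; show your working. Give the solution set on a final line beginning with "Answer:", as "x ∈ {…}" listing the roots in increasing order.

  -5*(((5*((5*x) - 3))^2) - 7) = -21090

Step 1. [-5*(((5*((5*x) - 3))^2) - 7) = -21090] divide by the outer -5. So div: ((5*((5*x) - 3))^2) - 7 = 4218.
Step 2. [((5*((5*x) - 3))^2) - 7 = 4218] add 7: x sits inside (… - 7). So sub: (5*((5*x) - 3))^2 = 4225.
Step 3. [(5*((5*x) - 3))^2 = 4225] √ both sides: 4225 ≥ 0 gives two branches. So sqrt: 5*((5*x) - 3) = 65 or -65.
Step 4. [5*((5*x) - 3) = 65 or -65] 5 out front; divide by 5. So div: (5*x) - 3 = 13 or -13.
Step 5. [(5*x) - 3 = 13 or -13] 3 comes off first (add 3), so sub: 5*x = 16 or -10.
Step 6. [5*x = 16 or -10] 5·(inner) — divide through by 5 ⇒ div: x = 16/5 or -2.

Answer: x ∈ {-2, 16/5}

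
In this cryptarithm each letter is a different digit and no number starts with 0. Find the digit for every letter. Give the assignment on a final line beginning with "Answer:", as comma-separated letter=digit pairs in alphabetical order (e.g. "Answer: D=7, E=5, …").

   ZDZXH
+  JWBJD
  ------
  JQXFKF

Step 1. [col 1: H + D ≡ F (mod 10)] column 1 (H + D ≡ F (mod 10), carry-in 0) doesn't pin D yet; pick D=2 and continue, so D=2.
Step 2. [col 1: H + D ≡ F (mod 10)] column 1 (H + D ≡ F (mod 10), carry-in 0) doesn't pin F yet; pick F=5 and continue. So F=5.
Step 3. [J] J is the leading digit of a 6-digit sum of two 5-digit numbers; the final carry is exactly 1. So J=1.
Step 4. [col 1: H + D ≡ F (mod 10)] column 1 reads H+D+carry(0)=F with D=2, F=5; with digits 1,2,5 already taken and all letters distinct, the only value for H is 3. So H=3.
Step 5. [col 2: X + J ≡ K (mod 10)] several values work for K in column 2 (X + J ≡ K (mod 10), carry-in 0); try K=8 ⇒ K=8.
Step 6. [col 2: X + J ≡ K (mod 10)] in column 2 we have X+J≡K with carry-in 0; given J=1, K=8 and digits 1,2,3,5,8 already taken and all letters distinct, that pins X to 7. So X=7.
Step 7. [col 3: Z + B ≡ F (mod 10)] no forcing yet in column 3 (carry-in 0); Z=9 is free and consistent — try it, so Z=9.
Step 8. [col 3: Z + B ≡ F (mod 10)] column 3 reads Z+B+carry(0)=F with Z=9, F=5; with digits 1,2,3,5,7,8,9 already taken and all letters distinct, the only value for B is 6. So B=6.
Step 9. [col 4: D + W ≡ X (mod 10)] from column 4 (D=2, X=7, carry-in 1, digits 1,2,3,5,6,7,8,9 already taken and all letters distinct): W must equal 4. So W=4.
Step 10. [col 5: Z + J ≡ Q (mod 10)] from column 5 (Z=9, J=1, carry-in 0, digits 1,2,3,4,5,6,7,8,9 already taken and all letters distinct): Q must equal 0 ⇒ Q=0.

Answer: B=6, D=2, F=5, H=3, J=1, K=8, Q=0, W=4, X=7, Z=9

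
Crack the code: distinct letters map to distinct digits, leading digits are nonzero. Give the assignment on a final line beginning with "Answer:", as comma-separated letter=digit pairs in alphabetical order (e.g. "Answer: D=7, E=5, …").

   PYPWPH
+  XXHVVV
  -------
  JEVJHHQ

Step 1. [col 1: H + V ≡ Q (mod 10)] V=6 is one option consistent with column 1 (H + V ≡ Q (mod 10), carry-in 0) — take it, so V=6.
Step 2. [col 1: H + V ≡ Q (mod 10)] column 1 (H + V ≡ Q (mod 10), carry-in 0) doesn't pin Q yet; pick Q=5 and continue ⇒ Q=5.
Step 3. [J] the sum has 7 digits but both addends have 6; that extra leading digit J is the final carry, namely 1 ⇒ J=1.
Step 4. [col 1: H + V ≡ Q (mod 10)] in column 1 we have H+V≡Q with carry-in 0; given V=6, Q=5 and digits 1,5,6 already taken and all letters distinct, that pins H to 9. So H=9.
Step 5. [col 2: P + V ≡ H (mod 10)] column 2: given V=6, H=9, carry-in 1, and digits 1,5,6,9 already taken and all letters distinct, P+V≡H (mod 10) forces P=2. So P=2.
Step 6. [col 3: W + V ≡ H (mod 10)] from column 3 (V=6, H=9, carry-in 0, digits 1,2,5,6,9 already taken and all letters distinct): W must equal 3. So W=3.
Step 7. [col 5: Y + X ≡ V (mod 10)] Y=8 is one option consistent with column 5 (Y + X ≡ V (mod 10), carry-in 1) — take it, so Y=8.
Step 8. [col 5: Y + X ≡ V (mod 10)] column 5: given Y=8, V=6, carry-in 1, and digits 1,2,3,5,6,8,9 already taken and all letters distinct, Y+X≡V (mod 10) forces X=7. So X=7.
Step 9. [col 6: P + X ≡ E (mod 10)] column 6: given P=2, X=7, carry-in 1, and digits 1,2,3,5,6,7,8,9 already taken and all letters distinct, P+X≡E (mod 10) forces E=0 ⇒ E=0.

Answer: E=0, H=9, J=1, P=2, Q=5, V=6, W=3, X=7, Y=8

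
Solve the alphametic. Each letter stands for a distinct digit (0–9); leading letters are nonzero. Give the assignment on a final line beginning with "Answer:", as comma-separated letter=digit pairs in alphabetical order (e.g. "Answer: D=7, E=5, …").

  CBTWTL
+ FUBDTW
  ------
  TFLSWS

Step 1. [col 1: L + W ≡ S (mod 10)] column 1 (L + W ≡ S (mod 10), carry-in 0) doesn't pin W yet; pick W=7 and continue. So W=7.
Step 2. [col 1: L + W ≡ S (mod 10)] no forcing yet in column 1 (carry-in 0); L=4 is free and consistent — try it ⇒ L=4.
Step 3. [col 1: L + W ≡ S (mod 10)] column 1 reads L+W+carry(0)=S with L=4, W=7; with digits 4,7 already taken and all letters distinct, the only value for S is 1. So S=1.
Step 4. [col 2: T + T ≡ W (mod 10)] column 2 (T + T ≡ W (mod 10), carry-in 1) doesn't pin T yet; pick T=8 and continue, so T=8.
Step 5. [col 3: W + D ≡ S (mod 10)] column 3: given W=7, S=1, carry-in 1, and digits 1,4,7,8 already taken and all letters distinct, W+D≡S (mod 10) forces D=3, so D=3.
Step 6. [col 4: T + B ≡ L (mod 10)] in column 4 we have T+B≡L with carry-in 1; given T=8, L=4 and digits 1,3,4,7,8 already taken and all letters distinct, that pins B to 5, so B=5.
Step 7. [col 5: B + U ≡ F (mod 10)] no forcing yet in column 5 (carry-in 1); U=0 is free and consistent — try it, so U=0.
Step 8. [col 5: B + U ≡ F (mod 10)] column 5: given B=5, U=0, carry-in 1, and digits 0,1,3,4,5,7,8 already taken and all letters distinct, B+U≡F (mod 10) forces F=6, so F=6.
Step 9. [col 6: C + F ≡ T (mod 10)] column 6: given F=6, T=8, carry-in 0, and digits 0,1,3,4,5,6,7,8 already taken and all letters distinct, C+F≡T (mod 10) forces C=2 ⇒ C=2.

Answer: B=5, C=2, D=3, F=6, L=4, S=1, T=8, U=0, W=7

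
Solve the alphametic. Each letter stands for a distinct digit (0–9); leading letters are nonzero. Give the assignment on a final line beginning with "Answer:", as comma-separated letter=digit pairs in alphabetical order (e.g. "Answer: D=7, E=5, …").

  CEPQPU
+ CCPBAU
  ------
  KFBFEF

Step 1. [col 1: U + U ≡ F (mod 10)] no forcing yet in column 1 (carry-in 0); F=6 is free and consistent — try it. So F=6.
Step 2. [col 1: U + U ≡ F (mod 10)] several values work for U in column 1 (U + U ≡ F (mod 10), carry-in 0); try U=8 ⇒ U=8.
Step 3. [col 2: P + A ≡ E (mod 10)] several values work for E in column 2 (P + A ≡ E (mod 10), carry-in 1); try E=5 ⇒ E=5.
Step 4. [col 2: P + A ≡ E (mod 10)] several values work for P in column 2 (P + A ≡ E (mod 10), carry-in 1); try P=4, so P=4.
Step 5. [col 2: P + A ≡ E (mod 10)] in column 2 we have P+A≡E with carry-in 1; given P=4, E=5 and digits 4,5,6,8 already taken and all letters distinct, that pins A to 0. So A=0.
Step 6. [col 3: Q + B ≡ F (mod 10)] several values work for B in column 3 (Q + B ≡ F (mod 10), carry-in 0); try B=9, so B=9.
Step 7. [col 3: Q + B ≡ F (mod 10)] from column 3 (B=9, F=6, carry-in 0, digits 0,4,5,6,8,9 already taken and all letters distinct): Q must equal 7. So Q=7.
Step 8. [col 5: E + C ≡ F (mod 10)] in column 5 we have E+C≡F with carry-in 0; given E=5, F=6 and digits 0,4,5,6,7,8,9 already taken and all letters distinct, that pins C to 1 ⇒ C=1.
Step 9. [col 6: C + C ≡ K (mod 10)] column 6: given C=1, carry-in 0, and digits 0,1,4,5,6,7,8,9 already taken and all letters distinct, C+C≡K (mod 10) forces K=2 ⇒ K=2.

Answer: A=0, B=9, C=1, E=5, F=6, K=2, P=4, Q=7, U=8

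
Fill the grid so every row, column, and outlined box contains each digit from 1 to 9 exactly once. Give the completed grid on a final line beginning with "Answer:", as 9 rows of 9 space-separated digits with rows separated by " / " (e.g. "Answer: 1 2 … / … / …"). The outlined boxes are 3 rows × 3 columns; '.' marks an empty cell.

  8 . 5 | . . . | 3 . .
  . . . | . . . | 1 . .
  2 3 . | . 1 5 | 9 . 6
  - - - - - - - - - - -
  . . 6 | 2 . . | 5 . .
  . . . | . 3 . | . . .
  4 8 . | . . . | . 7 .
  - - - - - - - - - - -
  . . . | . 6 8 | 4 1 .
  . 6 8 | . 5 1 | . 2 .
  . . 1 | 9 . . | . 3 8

Step 1. [r1c8∈{4}] r1c8 has the single candidate 4. So r1c8=4.
Step 2. [r6c5∈{9}] only 9 remains possible at r6c5 ⇒ r6c5=9.
Step 3. [r8c4∈{3,4,7}] row 8 places 4 nowhere but r8c4 ⇒ r8c4=4.
Step 4. [r5c8∈{6,8,9}] in col 8, 6 fits only at r5c8, so r5c8=6.
Step 5. [r2c6∈{2,3,4,6,7,9}] in col 6, 3 fits only at r2c6. So r2c6=3.
Step 6. [r2c5∈{2,4,7,8}] across box 2, 4 lands solely at r2c5. So r2c5=4.
Step 7. [r7c9∈{5,7,9}] r7c9 is the only open cell in box 9 admitting 5 ⇒ r7c9=5.
Step 8. [r8c1∈{3,7,9}] 3 has one home in row 8: r8c1. So r8c1=3.
Step 9. [r4c8∈{8,9}] 9 has one home in col 8: r4c8 ⇒ r4c8=9.
Step 10. [r2c9∈{2,7}] 2 has one home in row 2: r2c9, so r2c9=2.
Step 11. [r1c9∈{7}] only 7 remains possible at r1c9, so r1c9=7.
Step 12. [r1c6∈{2,6,9}] 9 has one home in col 6: r1c6, so r1c6=9.
Step 13. [r4c9∈{1,3,4}] 3 has one home in row 4: r4c9, so r4c9=3.
Step 14. [r2c1∈{6,7,9}] in col 1, 6 fits only at r2c1 ⇒ r2c1=6.
Step 15. [r9c6∈{2,7}] col 6 places 2 nowhere but r9c6, so r9c6=2.
Step 16. [r9c5∈{7}] r9c5's peers cover all but 7, so r9c5=7.
Step 17. [r6c4∈{1,5,6}] row 6 places 5 nowhere but r6c4 ⇒ r6c4=5.
Step 18. [r5c4∈{1,7,8}] across col 4, 1 lands solely at r5c4. So r5c4=1.
Step 19. [r9c1∈{5}] r9c1 has the single candidate 5, so r9c1=5.
Step 20. [r5c2∈{2,5,7,9}] r5c2 is the only open cell in row 5 admitting 5 ⇒ r5c2=5.
Step 21. [r7c2∈{2,7,9}] col 2 places 2 nowhere but r7c2 ⇒ r7c2=2.
Step 22. [r6c7∈{2}] nothing but 2 survives at r6c7 ⇒ r6c7=2.
Step 23. [r3c8∈{8}] only 8 remains possible at r3c8. So r3c8=8.
Step 24. [r4c6∈{4,7}] across row 4, 4 lands solely at r4c6 ⇒ r4c6=4.
Step 25. [r2c2∈{7,9}] in col 2, 9 fits only at r2c2. So r2c2=9.
Step 26. [r2c3∈{7}] r2c3 is down to just 7, so r2c3=7.
Step 27. [r7c1∈{7,9}] r7c1 is the only open cell in row 7 admitting 7 ⇒ r7c1=7.
Step 28. [r5c1∈{9}] nothing but 9 survives at r5c1, so r5c1=9.
Step 29. [r4c2∈{1,7}] across row 4, 7 lands solely at r4c2 ⇒ r4c2=7.
Step 30. [r4c5∈{8}] only 8 remains possible at r4c5, so r4c5=8.
Step 31. [r1c2∈{1}] r1c2's peers cover all but 1, so r1c2=1.
Step 32. [r5c7∈{8}] r5c7 is down to just 8 ⇒ r5c7=8.
Step 33. [r9c7∈{6}] r9c7 has the single candidate 6, so r9c7=6.
Step 34. [r5c6∈{7}] r5c6's peers cover all but 7 ⇒ r5c6=7.
Step 35. [r3c3∈{4}] r3c3 has the single candidate 4, so r3c3=4.
Step 36. [r9c2∈{4}] r9c2 has the single candidate 4, so r9c2=4.
Step 37. [r7c3∈{9}] only 9 remains possible at r7c3. So r7c3=9.
Step 38. [r1c4∈{6}] r1c4 has the single candidate 6. So r1c4=6.
Step 39. [r6c9∈{1}] r6c9 has the single candidate 1. So r6c9=1.
Step 40. [r5c3∈{2}] r5c3 is down to just 2, so r5c3=2.
Step 41. [r4c1∈{1}] r4c1 is down to just 1 ⇒ r4c1=1.
Step 42. [r3c4∈{7}] r3c4 has the single candidate 7 ⇒ r3c4=7.
Step 43. [r7c4∈{3}] r7c4 is down to just 3, so r7c4=3.
Step 44. [r6c6∈{6}] nothing but 6 survives at r6c6 ⇒ r6c6=6.
Step 45. [r6c3∈{3}] only 3 remains possible at r6c3. So r6c3=3.
Step 46. [r2c4∈{8}] r2c4 has the single candidate 8, so r2c4=8.
Step 47. [r1c5∈{2}] r1c5's peers cover all but 2 ⇒ r1c5=2.
Step 48. [r2c8∈{5}] r2c8's peers cover all but 5, so r2c8=5.
Step 49. [r5c9∈{4}] nothing but 4 survives at r5c9 ⇒ r5c9=4.
Step 50. [r8c9∈{9}] r8c9 has the single candidate 9, so r8c9=9.
Step 51. [r8c7∈{7}] nothing but 7 survives at r8c7. So r8c7=7.

Answer: 8 1 5 6 2 9 3 4 7 / 6 9 7 8 4 3 1 5 2 / 2 3 4 7 1 5 9 8 6 / 1 7 6 2 8 4 5 9 3 / 9 5 2 1 3 7 8 6 4 / 4 8 3 5 9 6 2 7 1 / 7 2 9 3 6 8 4 1 5 / 3 6 8 4 5 1 7 2 9 / 5 4 1 9 7 2 6 3 8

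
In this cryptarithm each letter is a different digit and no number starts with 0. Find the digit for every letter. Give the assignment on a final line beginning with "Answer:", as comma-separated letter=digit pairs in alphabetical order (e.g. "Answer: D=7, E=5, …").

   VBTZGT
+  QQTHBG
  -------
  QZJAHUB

Step 1. [Q] Q is the leading digit of a 7-digit sum of two 6-digit numbers; the final carry is exactly 1. So Q=1.
Step 2. [col 1: T + G ≡ B (mod 10)] T=2 is one option consistent with column 1 (T + G ≡ B (mod 10), carry-in 0) — take it. So T=2.
Step 3. [col 1: T + G ≡ B (mod 10)] several values work for B in column 1 (T + G ≡ B (mod 10), carry-in 0); try B=5 ⇒ B=5.
Step 4. [col 1: T + G ≡ B (mod 10)] from column 1 (T=2, B=5, carry-in 0, digits 1,2,5 already taken and all letters distinct): G must equal 3 ⇒ G=3.
Step 5. [col 2: G + B ≡ U (mod 10)] from column 2 (G=3, B=5, carry-in 0, digits 1,2,3,5 already taken and all letters distinct): U must equal 8 ⇒ U=8.
Step 6. [col 3: Z + H ≡ H (mod 10)] column 3: given nothing yet, carry-in 0, and digits 1,2,3,5,8 already taken and all letters distinct, Z+H≡H (mod 10) forces Z=0, so Z=0.
Step 7. [col 3: Z + H ≡ H (mod 10)] several values work for H in column 3 (Z + H ≡ H (mod 10), carry-in 0); try H=7 ⇒ H=7.
Step 8. [col 4: T + T ≡ A (mod 10)] from column 4 (T=2, carry-in 0, digits 0,1,2,3,5,7,8 already taken and all letters distinct): A must equal 4, so A=4.
Step 9. [col 5: B + Q ≡ J (mod 10)] column 5: given B=5, Q=1, carry-in 0, and digits 0,1,2,3,4,5,7,8 already taken and all letters distinct, B+Q≡J (mod 10) forces J=6 ⇒ J=6.
Step 10. [col 6: V + Q ≡ Z (mod 10)] column 6: given Q=1, Z=0, carry-in 0, and digits 0,1,2,3,4,5,6,7,8 already taken and all letters distinct, V+Q≡Z (mod 10) forces V=9 ⇒ V=9.

Answer: A=4, B=5, G=3, H=7, J=6, Q=1, T=2, U=8, V=9, Z=0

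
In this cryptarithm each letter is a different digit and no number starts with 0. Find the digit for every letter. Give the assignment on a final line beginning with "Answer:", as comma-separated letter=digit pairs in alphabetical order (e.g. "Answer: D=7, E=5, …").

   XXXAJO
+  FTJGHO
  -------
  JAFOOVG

Step 1. [col 1: O + O ≡ G (mod 10)] no forcing yet in column 1 (carry-in 0); O=7 is free and consistent — try it, so O=7.
Step 2. [J] J is the leading digit of a 7-digit sum of two 6-digit numbers; the final carry is exactly 1. So J=1.
Step 3. [col 1: O + O ≡ G (mod 10)] column 1 reads O+O+carry(0)=G with O=7; with digits 1,7 already taken and all letters distinct, the only value for G is 4. So G=4.
Step 4. [col 2: J + H ≡ V (mod 10)] no forcing yet in column 2 (carry-in 1); V=0 is free and consistent — try it. So V=0.
Step 5. [col 2: J + H ≡ V (mod 10)] column 2 reads J+H+carry(1)=V with J=1, V=0; with digits 0,1,4,7 already taken and all letters distinct, the only value for H is 8 ⇒ H=8.
Step 6. [col 3: A + G ≡ O (mod 10)] in column 3 we have A+G≡O with carry-in 1; given G=4, O=7 and digits 0,1,4,7,8 already taken and all letters distinct, that pins A to 2, so A=2.
Step 7. [col 4: X + J ≡ O (mod 10)] column 4: given J=1, O=7, carry-in 0, and digits 0,1,2,4,7,8 already taken and all letters distinct, X+J≡O (mod 10) forces X=6 ⇒ X=6.
Step 8. [col 5: X + T ≡ F (mod 10)] no forcing yet in column 5 (carry-in 0); T=9 is free and consistent — try it ⇒ T=9.
Step 9. [col 5: X + T ≡ F (mod 10)] from column 5 (X=6, T=9, carry-in 0, digits 0,1,2,4,6,7,8,9 already taken and all letters distinct): F must equal 5. So F=5.

Answer: A=2, F=5, G=4, H=8, J=1, O=7, T=9, V=0, X=6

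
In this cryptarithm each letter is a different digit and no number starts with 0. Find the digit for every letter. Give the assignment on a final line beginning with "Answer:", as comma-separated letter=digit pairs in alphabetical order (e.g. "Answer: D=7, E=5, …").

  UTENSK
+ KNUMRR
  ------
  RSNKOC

Step 1. [col 1: K + R ≡ C (mod 10)] several values work for C in column 1 (K + R ≡ C (mod 10), carry-in 0); try C=6, so C=6.
Step 2. [col 1: K + R ≡ C (mod 10)] no forcing yet in column 1 (carry-in 0); R=5 is free and consistent — try it, so R=5.
Step 3. [col 1: K + R ≡ C (mod 10)] from column 1 (R=5, C=6, carry-in 0, digits 5,6 already taken and all letters distinct): K must equal 1 ⇒ K=1.
Step 4. [col 2: S + R ≡ O (mod 10)] S=3 is one option consistent with column 2 (S + R ≡ O (mod 10), carry-in 0) — take it ⇒ S=3.
Step 5. [col 2: S + R ≡ O (mod 10)] column 2: given S=3, R=5, carry-in 0, and digits 1,3,5,6 already taken and all letters distinct, S+R≡O (mod 10) forces O=8 ⇒ O=8.
Step 6. [col 3: N + M ≡ K (mod 10)] column 3 (N + M ≡ K (mod 10), carry-in 0) doesn't pin M yet; pick M=9 and continue ⇒ M=9.
Step 7. [col 3: N + M ≡ K (mod 10)] from column 3 (M=9, K=1, carry-in 0, digits 1,3,5,6,8,9 already taken and all letters distinct): N must equal 2. So N=2.
Step 8. [col 4: E + U ≡ N (mod 10)] E=7 is one option consistent with column 4 (E + U ≡ N (mod 10), carry-in 1) — take it. So E=7.
Step 9. [col 4: E + U ≡ N (mod 10)] in column 4 we have E+U≡N with carry-in 1; given E=7, N=2 and digits 1,2,3,5,6,7,8,9 already taken and all letters distinct, that pins U to 4 ⇒ U=4.
Step 10. [col 5: T + N ≡ S (mod 10)] column 5 reads T+N+carry(1)=S with N=2, S=3; with digits 1,2,3,4,5,6,7,8,9 already taken and all letters distinct, the only value for T is 0. So T=0.

Answer: C=6, E=7, K=1, M=9, N=2, O=8, R=5, S=3, T=0, U=4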